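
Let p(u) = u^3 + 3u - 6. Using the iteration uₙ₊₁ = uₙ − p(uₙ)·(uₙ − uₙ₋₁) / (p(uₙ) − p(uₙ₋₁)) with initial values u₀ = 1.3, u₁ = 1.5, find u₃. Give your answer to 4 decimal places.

1.2880

p(1.3) = 0.097000, p(1.5) = 1.875000
u₂ = 1.500000 − 1.875000·(1.500000 − 1.300000) / (1.875000 − 0.097000) = 1.500000 − (0.375000)/(1.778000) = 1.289089
p(1.289089) = 0.009410
u₃ = 1.289089 − 0.009410·(1.289089 − 1.500000) / (0.009410 − 1.875000) = 1.289089 − (-0.001985)/(-1.865590) = 1.288025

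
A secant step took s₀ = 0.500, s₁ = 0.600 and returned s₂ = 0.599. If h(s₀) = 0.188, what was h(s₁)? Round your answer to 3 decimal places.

The secant line through (0.500, 0.188) and (0.600, h(s₁)) crosses zero at s₂ = 0.599.
So (0.500, 0.188), (0.600, h(s₁)), (0.599, 0) are collinear:
h(s₁) = 0.188 · (0.600 − 0.599) / (0.500 − 0.599) = 0.188 · (0.00100)/(-0.09900) = -0.00190

-0.002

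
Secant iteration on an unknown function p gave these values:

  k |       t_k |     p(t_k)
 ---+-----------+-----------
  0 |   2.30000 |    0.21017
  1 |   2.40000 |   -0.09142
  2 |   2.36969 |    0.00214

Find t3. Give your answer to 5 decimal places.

t3 = 2.36969 − 0.00214·(2.36969 − 2.40000) / (0.00214 − (-0.09142))
   = 2.36969 − (-0.0000649)/(0.0935600) = 2.3703833

2.37038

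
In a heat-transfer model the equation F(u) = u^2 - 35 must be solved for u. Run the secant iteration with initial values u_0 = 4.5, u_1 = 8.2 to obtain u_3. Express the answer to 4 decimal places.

F(4.5) = -14.750000, F(8.2) = 32.240000
u_2 = 8.200000 − 32.240000·(8.200000 − 4.500000) / (32.240000 − (-14.750000)) = 8.200000 − (119.288000)/(46.990000) = 5.661417
F(5.661417) = -2.948354
u_3 = 5.661417 − (-2.948354)·(5.661417 − 8.200000) / (-2.948354 − 32.240000) = 5.661417 − (7.484640)/(-35.188354) = 5.874120

5.8741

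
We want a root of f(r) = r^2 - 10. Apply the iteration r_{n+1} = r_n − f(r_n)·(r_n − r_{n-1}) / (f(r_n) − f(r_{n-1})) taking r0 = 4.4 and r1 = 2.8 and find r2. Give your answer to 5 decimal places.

f(4.4) = 9.3600000, f(2.8) = -2.1600000
r2 = 2.8000000 − (-2.1600000)·(2.8000000 − 4.4000000) / (-2.1600000 − 9.3600000) = 2.8000000 − (3.4560000)/(-11.5200000) = 3.1000000

3.10000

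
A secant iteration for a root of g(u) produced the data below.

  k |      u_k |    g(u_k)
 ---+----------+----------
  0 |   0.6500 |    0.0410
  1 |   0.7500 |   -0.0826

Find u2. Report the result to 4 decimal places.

u2 = 0.7500 − (-0.0826)·(0.7500 − 0.6500) / (-0.0826 − 0.0410)
   = 0.7500 − (-0.008260)/(-0.123600) = 0.683172

0.6832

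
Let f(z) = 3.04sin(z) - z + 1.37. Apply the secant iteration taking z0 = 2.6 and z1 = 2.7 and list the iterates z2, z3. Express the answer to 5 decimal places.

f(2.6) = 0.3371242, f(2.7) = -0.0307652
z2 = 2.7000000 − (-0.0307652)·(2.7000000 − 2.6000000) / (-0.0307652 − 0.3371242) = 2.7000000 − (-0.0030765)/(-0.3678893) = 2.6916374
f(2.6916374) = 0.0005354
z3 = 2.6916374 − 0.0005354·(2.6916374 − 2.7000000) / (0.0005354 − (-0.0307652)) = 2.6916374 − (-0.0000045)/(0.0313006) = 2.6917804

2.69164, 2.69178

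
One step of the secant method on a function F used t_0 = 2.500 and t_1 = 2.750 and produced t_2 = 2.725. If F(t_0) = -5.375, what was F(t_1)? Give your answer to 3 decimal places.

The secant line through (2.500, -5.375) and (2.750, F(t_1)) crosses zero at t_2 = 2.725.
So (2.500, -5.375), (2.750, F(t_1)), (2.725, 0) are collinear:
F(t_1) = -5.375 · (2.750 − 2.725) / (2.500 − 2.725) = -5.375 · (0.02500)/(-0.22500) = 0.59722

0.597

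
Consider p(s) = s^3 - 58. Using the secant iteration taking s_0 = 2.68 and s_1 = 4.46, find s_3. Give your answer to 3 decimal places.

3.843

p(2.68) = -38.75117, p(4.46) = 30.71654
s_2 = 4.46000 − 30.71654·(4.46000 − 2.68000) / (30.71654 − (-38.75117)) = 4.46000 − (54.67543)/(69.46770) = 3.67294
p(3.67294) = -8.45035
s_3 = 3.67294 − (-8.45035)·(3.67294 − 4.46000) / (-8.45035 − 30.71654) = 3.67294 − (6.65096)/(-39.16689) = 3.84275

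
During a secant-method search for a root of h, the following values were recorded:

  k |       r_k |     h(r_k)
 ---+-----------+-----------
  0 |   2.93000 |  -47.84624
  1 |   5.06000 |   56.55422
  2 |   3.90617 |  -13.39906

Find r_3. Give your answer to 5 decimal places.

4.12718

r_3 = 3.90617 − (-13.39906)·(3.90617 − 5.06000) / (-13.39906 − 56.55422)
   = 3.90617 − (15.4602374)/(-69.9532800) = 4.1271780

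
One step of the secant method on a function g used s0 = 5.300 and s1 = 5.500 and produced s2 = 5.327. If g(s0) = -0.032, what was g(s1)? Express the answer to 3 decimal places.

The secant line through (5.300, -0.032) and (5.500, g(s1)) crosses zero at s2 = 5.327.
So (5.300, -0.032), (5.500, g(s1)), (5.327, 0) are collinear:
g(s1) = -0.032 · (5.500 − 5.327) / (5.300 − 5.327) = -0.032 · (0.17300)/(-0.02700) = 0.20504

0.205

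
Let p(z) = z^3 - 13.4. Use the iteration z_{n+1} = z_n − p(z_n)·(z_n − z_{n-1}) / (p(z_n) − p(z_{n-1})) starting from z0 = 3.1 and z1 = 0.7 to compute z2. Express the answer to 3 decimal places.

1.764

p(3.1) = 16.39100, p(0.7) = -13.05700
z2 = 0.70000 − (-13.05700)·(0.70000 − 3.10000) / (-13.05700 − 16.39100) = 0.70000 − (31.33680)/(-29.44800) = 1.76414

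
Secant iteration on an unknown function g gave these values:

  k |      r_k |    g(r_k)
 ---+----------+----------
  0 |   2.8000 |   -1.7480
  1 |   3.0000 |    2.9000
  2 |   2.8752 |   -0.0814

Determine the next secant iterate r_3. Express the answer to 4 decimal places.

r_3 = 2.8752 − (-0.0814)·(2.8752 − 3.0000) / (-0.0814 − 2.9000)
   = 2.8752 − (0.010159)/(-2.981400) = 2.878607

2.8786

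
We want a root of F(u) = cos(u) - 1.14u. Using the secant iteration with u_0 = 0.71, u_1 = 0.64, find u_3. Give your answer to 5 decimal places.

0.68134

F(0.71) = -0.0510381, F(0.64) = 0.0724958
u_2 = 0.6400000 − 0.0724958·(0.6400000 − 0.7100000) / (0.0724958 − (-0.0510381)) = 0.6400000 − (-0.0050747)/(0.1235339) = 0.6810794
F(0.6810794) = 0.0004630
u_3 = 0.6810794 − 0.0004630·(0.6810794 − 0.6400000) / (0.0004630 − 0.0724958) = 0.6810794 − (0.0000190)/(-0.0720328) = 0.6813435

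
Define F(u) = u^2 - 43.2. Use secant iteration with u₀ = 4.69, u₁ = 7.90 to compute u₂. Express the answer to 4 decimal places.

F(4.69) = -21.203900, F(7.90) = 19.210000
u₂ = 7.900000 − 19.210000·(7.900000 − 4.690000) / (19.210000 − (-21.203900)) = 7.900000 − (61.664100)/(40.413900) = 6.374186

6.3742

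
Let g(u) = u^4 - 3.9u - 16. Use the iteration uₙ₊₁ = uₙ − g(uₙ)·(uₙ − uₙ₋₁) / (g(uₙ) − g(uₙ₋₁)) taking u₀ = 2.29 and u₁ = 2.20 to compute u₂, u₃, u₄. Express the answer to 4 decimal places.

g(2.29) = 2.569585, g(2.20) = -1.154400
u₂ = 2.200000 − (-1.154400)·(2.200000 − 2.290000) / (-1.154400 − 2.569585) = 2.200000 − (0.103896)/(-3.723985) = 2.227899
g(2.227899) = -0.052131
u₃ = 2.227899 − (-0.052131)·(2.227899 − 2.200000) / (-0.052131 − (-1.154400)) = 2.227899 − (-0.001454)/(1.102269) = 2.229219
g(2.229219) = 0.001139
u₄ = 2.229219 − 0.001139·(2.229219 − 2.227899) / (0.001139 − (-0.052131)) = 2.229219 − (0.000002)/(0.053270) = 2.229190

2.2279, 2.2292, 2.2292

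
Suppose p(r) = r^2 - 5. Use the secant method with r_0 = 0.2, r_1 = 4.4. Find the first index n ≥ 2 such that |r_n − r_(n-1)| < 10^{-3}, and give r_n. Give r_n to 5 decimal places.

p(0.2) = -4.9600000, p(4.4) = 14.3600000
r_2 = 4.4000000 − 14.3600000·(4.2000000)/(19.3200000) = 1.2782609;  |Δ| = 3.1217391
p(1.2782609) = -3.3660491
r_3 = 1.2782609 − (-3.3660491)·(-3.1217391)/(-17.7260491) = 1.8710567;  |Δ| = 0.5927958
p(1.8710567) = -1.4991470
r_4 = 1.8710567 − (-1.4991470)·(0.5927958)/(1.8669022) = 2.3470795;  |Δ| = 0.4760228
p(2.3470795) = 0.5087820
r_5 = 2.3470795 − 0.5087820·(0.4760228)/(2.0079290) = 2.2264617;  |Δ| = 0.1206177
p(2.2264617) = -0.0428682
r_6 = 2.2264617 − (-0.0428682)·(-0.1206177)/(-0.5516502) = 2.2358348;  |Δ| = 0.0093731
p(2.2358348) = -0.0010427
r_7 = 2.2358348 − (-0.0010427)·(0.0093731)/(0.0418255) = 2.2360685;  |Δ| = 0.0002337
|r_7 − r_6| = 0.0002337 < 10^{-3}

n = 7, r_n = 2.23607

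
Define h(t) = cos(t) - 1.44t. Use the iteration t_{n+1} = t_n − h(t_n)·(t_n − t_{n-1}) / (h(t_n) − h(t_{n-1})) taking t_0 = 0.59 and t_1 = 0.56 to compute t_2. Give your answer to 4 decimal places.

0.5806

h(0.59) = -0.018659, h(0.56) = 0.040855
t_2 = 0.560000 − 0.040855·(0.560000 − 0.590000) / (0.040855 − (-0.018659)) = 0.560000 − (-0.001226)/(0.059514) = 0.580594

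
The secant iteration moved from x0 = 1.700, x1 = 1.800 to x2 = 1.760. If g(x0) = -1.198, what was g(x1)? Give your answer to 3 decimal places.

The secant line through (1.700, -1.198) and (1.800, g(x1)) crosses zero at x2 = 1.760.
So (1.700, -1.198), (1.800, g(x1)), (1.760, 0) are collinear:
g(x1) = -1.198 · (1.800 − 1.760) / (1.700 − 1.760) = -1.198 · (0.04000)/(-0.06000) = 0.79867

0.799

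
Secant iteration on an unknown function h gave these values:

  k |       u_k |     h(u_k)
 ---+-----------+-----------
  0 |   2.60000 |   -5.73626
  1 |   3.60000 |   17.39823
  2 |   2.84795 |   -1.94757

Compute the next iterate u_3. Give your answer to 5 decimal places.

2.92366

u_3 = 2.84795 − (-1.94757)·(2.84795 − 3.60000) / (-1.94757 − 17.39823)
   = 2.84795 − (1.4646700)/(-19.3458000) = 2.9236600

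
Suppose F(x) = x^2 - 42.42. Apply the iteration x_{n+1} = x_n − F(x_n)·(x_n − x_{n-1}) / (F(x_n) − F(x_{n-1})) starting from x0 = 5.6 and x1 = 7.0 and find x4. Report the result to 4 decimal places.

6.5131

F(5.6) = -11.060000, F(7.0) = 6.580000
x2 = 7.000000 − 6.580000·(7.000000 − 5.600000) / (6.580000 − (-11.060000)) = 7.000000 − (9.212000)/(17.640000) = 6.477778
F(6.477778) = -0.458395
x3 = 6.477778 − (-0.458395)·(6.477778 − 7.000000) / (-0.458395 − 6.580000) = 6.477778 − (0.239384)/(-7.038395) = 6.511789
F(6.511789) = -0.016605
x4 = 6.511789 − (-0.016605)·(6.511789 − 6.477778) / (-0.016605 − (-0.458395)) = 6.511789 − (-0.000565)/(0.441790) = 6.513067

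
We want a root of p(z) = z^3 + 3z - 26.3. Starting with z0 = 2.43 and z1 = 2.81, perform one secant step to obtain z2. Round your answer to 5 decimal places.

2.62726

p(2.43) = -4.6610930, p(2.81) = 4.3180410
z2 = 2.8100000 − 4.3180410·(2.8100000 − 2.4300000) / (4.3180410 − (-4.6610930)) = 2.8100000 − (1.6408556)/(8.9791340) = 2.6272590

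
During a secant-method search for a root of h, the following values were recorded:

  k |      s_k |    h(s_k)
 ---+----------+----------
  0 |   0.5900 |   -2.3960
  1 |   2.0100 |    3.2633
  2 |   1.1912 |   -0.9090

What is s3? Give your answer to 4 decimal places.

s3 = 1.1912 − (-0.9090)·(1.1912 − 2.0100) / (-0.9090 − 3.2633)
   = 1.1912 − (0.744289)/(-4.172300) = 1.369588

1.3696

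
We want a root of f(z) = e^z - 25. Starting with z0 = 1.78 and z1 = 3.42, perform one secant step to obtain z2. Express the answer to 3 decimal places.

f(1.78) = -19.07014, f(3.42) = 5.56942
z2 = 3.42000 − 5.56942·(3.42000 − 1.78000) / (5.56942 − (-19.07014)) = 3.42000 − (9.13384)/(24.63956) = 3.04930

3.049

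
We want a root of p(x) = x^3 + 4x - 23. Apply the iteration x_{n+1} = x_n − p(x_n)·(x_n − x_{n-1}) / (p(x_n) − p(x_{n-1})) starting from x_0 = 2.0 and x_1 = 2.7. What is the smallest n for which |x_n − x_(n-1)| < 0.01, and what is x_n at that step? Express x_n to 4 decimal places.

n = 4, x_n = 2.3800

p(2.0) = -7.000000, p(2.7) = 7.483000
x_2 = 2.700000 − 7.483000·(0.700000)/(14.483000) = 2.338328;  |Δ| = 0.361672
p(2.338328) = -0.861236
x_3 = 2.338328 − (-0.861236)·(-0.361672)/(-8.344236) = 2.375657;  |Δ| = 0.037329
p(2.375657) = -0.089765
x_4 = 2.375657 − (-0.089765)·(0.037329)/(0.771471) = 2.380001;  |Δ| = 0.004343
|x_4 − x_3| = 0.004343 < 0.01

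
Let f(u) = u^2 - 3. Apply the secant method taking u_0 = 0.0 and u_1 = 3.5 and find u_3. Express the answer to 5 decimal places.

f(0.0) = -3.0000000, f(3.5) = 9.2500000
u_2 = 3.5000000 − 9.2500000·(3.5000000 − 0.0000000) / (9.2500000 − (-3.0000000)) = 3.5000000 − (32.3750000)/(12.2500000) = 0.8571429
f(0.8571429) = -2.2653061
u_3 = 0.8571429 − (-2.2653061)·(0.8571429 − 3.5000000) / (-2.2653061 − 9.2500000) = 0.8571429 − (5.9868805)/(-11.5153061) = 1.3770492

1.37705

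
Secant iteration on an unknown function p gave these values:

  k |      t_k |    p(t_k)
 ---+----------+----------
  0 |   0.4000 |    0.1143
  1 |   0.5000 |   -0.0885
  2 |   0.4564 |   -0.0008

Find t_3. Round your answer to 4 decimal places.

0.4560

t_3 = 0.4564 − (-0.0008)·(0.4564 − 0.5000) / (-0.0008 − (-0.0885))
   = 0.4564 − (0.000035)/(0.087700) = 0.456002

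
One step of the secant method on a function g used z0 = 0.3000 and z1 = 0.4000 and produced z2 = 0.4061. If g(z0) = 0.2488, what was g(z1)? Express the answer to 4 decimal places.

0.0143

The secant line through (0.3000, 0.2488) and (0.4000, g(z1)) crosses zero at z2 = 0.4061.
So (0.3000, 0.2488), (0.4000, g(z1)), (0.4061, 0) are collinear:
g(z1) = 0.2488 · (0.4000 − 0.4061) / (0.3000 − 0.4061) = 0.2488 · (-0.006100)/(-0.106100) = 0.014304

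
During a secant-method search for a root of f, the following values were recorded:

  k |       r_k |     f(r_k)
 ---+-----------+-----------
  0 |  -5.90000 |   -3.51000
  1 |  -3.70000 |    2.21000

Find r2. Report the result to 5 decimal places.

-4.55000

r2 = -3.70000 − 2.21000·(-3.70000 − (-5.90000)) / (2.21000 − (-3.51000))
   = -3.70000 − (4.8620000)/(5.7200000) = -4.5500000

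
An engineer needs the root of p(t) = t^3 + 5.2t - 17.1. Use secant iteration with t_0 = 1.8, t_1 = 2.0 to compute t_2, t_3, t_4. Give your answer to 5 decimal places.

p(1.8) = -1.9080000, p(2.0) = 1.3000000
t_2 = 2.0000000 − 1.3000000·(2.0000000 − 1.8000000) / (1.3000000 − (-1.9080000)) = 2.0000000 − (0.2600000)/(3.2080000) = 1.9189526
p(1.9189526) = -0.0551353
t_3 = 1.9189526 − (-0.0551353)·(1.9189526 − 2.0000000) / (-0.0551353 − 1.3000000) = 1.9189526 − (0.0044686)/(-1.3551353) = 1.9222501
p(1.9222501) = -0.0014976
t_4 = 1.9222501 − (-0.0014976)·(1.9222501 − 1.9189526) / (-0.0014976 − (-0.0551353)) = 1.9222501 − (-0.0000049)/(0.0536377) = 1.9223422

1.91895, 1.92225, 1.92234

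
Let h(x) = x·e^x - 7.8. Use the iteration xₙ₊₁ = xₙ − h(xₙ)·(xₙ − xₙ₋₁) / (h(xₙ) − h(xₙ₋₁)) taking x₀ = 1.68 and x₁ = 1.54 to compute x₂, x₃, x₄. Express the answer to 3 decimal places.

h(1.68) = 1.21413, h(1.54) = -0.61653
x₂ = 1.54000 − (-0.61653)·(1.54000 − 1.68000) / (-0.61653 − 1.21413) = 1.54000 − (0.08631)/(-1.83067) = 1.58715
h(1.58715) = -0.03918
x₃ = 1.58715 − (-0.03918)·(1.58715 − 1.54000) / (-0.03918 − (-0.61653)) = 1.58715 − (-0.00185)/(0.57736) = 1.59035
h(1.59035) = 0.00139
x₄ = 1.59035 − 0.00139·(1.59035 − 1.58715) / (0.00139 − (-0.03918)) = 1.59035 − (0.00000)/(0.04056) = 1.59024

1.587, 1.590, 1.590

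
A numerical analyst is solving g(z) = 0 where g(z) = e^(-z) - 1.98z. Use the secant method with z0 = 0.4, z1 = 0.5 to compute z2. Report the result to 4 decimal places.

0.3535

g(0.4) = -0.121680, g(0.5) = -0.383469
z2 = 0.500000 − (-0.383469)·(0.500000 − 0.400000) / (-0.383469 − (-0.121680)) = 0.500000 − (-0.038347)/(-0.261789) = 0.353520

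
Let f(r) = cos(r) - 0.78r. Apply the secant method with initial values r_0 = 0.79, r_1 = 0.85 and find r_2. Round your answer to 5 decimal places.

f(0.79) = 0.0876453, f(0.85) = -0.0030169
r_2 = 0.8500000 − (-0.0030169)·(0.8500000 − 0.7900000) / (-0.0030169 − 0.0876453) = 0.8500000 − (-0.0001810)/(-0.0906622) = 0.8480035

0.84800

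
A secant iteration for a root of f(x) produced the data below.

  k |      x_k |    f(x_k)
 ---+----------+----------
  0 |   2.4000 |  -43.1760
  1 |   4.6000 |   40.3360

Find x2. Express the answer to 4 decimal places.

x2 = 4.6000 − 40.3360·(4.6000 − 2.4000) / (40.3360 − (-43.1760))
   = 4.6000 − (88.739200)/(83.512000) = 3.537408

3.5374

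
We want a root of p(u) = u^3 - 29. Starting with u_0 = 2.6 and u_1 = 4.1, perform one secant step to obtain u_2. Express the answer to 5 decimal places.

p(2.6) = -11.4240000, p(4.1) = 39.9210000
u_2 = 4.1000000 − 39.9210000·(4.1000000 − 2.6000000) / (39.9210000 − (-11.4240000)) = 4.1000000 − (59.8815000)/(51.3450000) = 2.9337423

2.93374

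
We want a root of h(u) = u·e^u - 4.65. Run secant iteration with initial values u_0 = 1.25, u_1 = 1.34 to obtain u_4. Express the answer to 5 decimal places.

1.28562

h(1.25) = -0.2870713, h(1.34) = 0.4675183
u_2 = 1.3400000 − 0.4675183·(1.3400000 − 1.2500000) / (0.4675183 − (-0.2870713)) = 1.3400000 − (0.0420766)/(0.7545896) = 1.2842390
h(1.2842390) = -0.0114335
u_3 = 1.2842390 − (-0.0114335)·(1.2842390 − 1.3400000) / (-0.0114335 − 0.4675183) = 1.2842390 − (0.0006375)/(-0.4789518) = 1.2855701
h(1.2855701) = -0.0004406
u_4 = 1.2855701 − (-0.0004406)·(1.2855701 − 1.2842390) / (-0.0004406 − (-0.0114335)) = 1.2855701 − (-0.0000006)/(0.0109929) = 1.2856235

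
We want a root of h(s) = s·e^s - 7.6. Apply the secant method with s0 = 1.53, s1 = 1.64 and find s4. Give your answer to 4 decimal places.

h(1.53) = -0.534189, h(1.64) = 0.854478
s2 = 1.640000 − 0.854478·(1.640000 − 1.530000) / (0.854478 − (-0.534189)) = 1.640000 − (0.093993)/(1.388667) = 1.572315
h(1.572315) = -0.024924
s3 = 1.572315 − (-0.024924)·(1.572315 − 1.640000) / (-0.024924 − 0.854478) = 1.572315 − (0.001687)/(-0.879402) = 1.574233
h(1.574233) = -0.001119
s4 = 1.574233 − (-0.001119)·(1.574233 − 1.572315) / (-0.001119 − (-0.024924)) = 1.574233 − (-0.000002)/(0.023806) = 1.574323

1.5743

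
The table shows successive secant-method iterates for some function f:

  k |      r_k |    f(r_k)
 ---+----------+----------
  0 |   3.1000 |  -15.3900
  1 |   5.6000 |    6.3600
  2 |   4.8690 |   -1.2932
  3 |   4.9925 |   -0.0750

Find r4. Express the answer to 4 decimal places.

r4 = 4.9925 − (-0.0750)·(4.9925 − 4.8690) / (-0.0750 − (-1.2932))
   = 4.9925 − (-0.009262)/(1.218200) = 5.000103

5.0001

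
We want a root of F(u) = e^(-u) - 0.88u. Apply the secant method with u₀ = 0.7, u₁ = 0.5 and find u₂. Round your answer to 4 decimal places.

0.6165

F(0.7) = -0.119415, F(0.5) = 0.166531
u₂ = 0.500000 − 0.166531·(0.500000 − 0.700000) / (0.166531 − (-0.119415)) = 0.500000 − (-0.033306)/(0.285945) = 0.616477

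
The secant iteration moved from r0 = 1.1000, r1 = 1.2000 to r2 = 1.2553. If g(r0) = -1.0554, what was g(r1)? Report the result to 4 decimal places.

The secant line through (1.1000, -1.0554) and (1.2000, g(r1)) crosses zero at r2 = 1.2553.
So (1.1000, -1.0554), (1.2000, g(r1)), (1.2553, 0) are collinear:
g(r1) = -1.0554 · (1.2000 − 1.2553) / (1.1000 − 1.2553) = -1.0554 · (-0.055300)/(-0.155300) = -0.375812

-0.3758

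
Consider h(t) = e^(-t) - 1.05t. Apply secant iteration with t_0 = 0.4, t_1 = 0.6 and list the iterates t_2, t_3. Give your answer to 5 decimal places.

h(0.4) = 0.2503200, h(0.6) = -0.0811884
t_2 = 0.6000000 − (-0.0811884)·(0.6000000 − 0.4000000) / (-0.0811884 − 0.2503200) = 0.6000000 − (-0.0162377)/(-0.3315084) = 0.5510188
h(0.5510188) = -0.0022075
t_3 = 0.5510188 − (-0.0022075)·(0.5510188 − 0.6000000) / (-0.0022075 − (-0.0811884)) = 0.5510188 − (0.0001081)/(0.0789809) = 0.5496498

0.55102, 0.54965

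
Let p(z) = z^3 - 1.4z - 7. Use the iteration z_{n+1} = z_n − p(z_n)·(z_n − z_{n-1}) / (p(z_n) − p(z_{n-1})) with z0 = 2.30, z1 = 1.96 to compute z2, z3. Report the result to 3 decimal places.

p(2.30) = 1.94700, p(1.96) = -2.21446
z2 = 1.96000 − (-2.21446)·(1.96000 − 2.30000) / (-2.21446 − 1.94700) = 1.96000 − (0.75292)/(-4.16146) = 2.14093
p(2.14093) = -0.18422
z3 = 2.14093 − (-0.18422)·(2.14093 − 1.96000) / (-0.18422 − (-2.21446)) = 2.14093 − (-0.03333)/(2.03024) = 2.15734

2.141, 2.157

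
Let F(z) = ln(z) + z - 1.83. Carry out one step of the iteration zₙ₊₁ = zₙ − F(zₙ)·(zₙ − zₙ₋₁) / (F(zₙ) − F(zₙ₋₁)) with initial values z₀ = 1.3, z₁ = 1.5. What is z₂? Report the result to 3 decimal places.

1.456

F(1.3) = -0.26764, F(1.5) = 0.07547
z₂ = 1.50000 − 0.07547·(1.50000 − 1.30000) / (0.07547 − (-0.26764)) = 1.50000 − (0.01509)/(0.34310) = 1.45601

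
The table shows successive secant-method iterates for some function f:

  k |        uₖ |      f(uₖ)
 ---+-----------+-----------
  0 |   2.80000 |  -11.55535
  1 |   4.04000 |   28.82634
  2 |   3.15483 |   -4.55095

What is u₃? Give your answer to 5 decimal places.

u₃ = 3.15483 − (-4.55095)·(3.15483 − 4.04000) / (-4.55095 − 28.82634)
   = 3.15483 − (4.0283644)/(-33.3772900) = 3.2755218

3.27552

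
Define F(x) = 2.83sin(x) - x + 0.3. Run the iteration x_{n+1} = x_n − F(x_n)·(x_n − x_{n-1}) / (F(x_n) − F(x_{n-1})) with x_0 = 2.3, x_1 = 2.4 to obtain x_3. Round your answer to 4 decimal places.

F(2.3) = 0.110346, F(2.4) = -0.188439
x_2 = 2.400000 − (-0.188439)·(2.400000 − 2.300000) / (-0.188439 − 0.110346) = 2.400000 − (-0.018844)/(-0.298785) = 2.336931
F(2.336931) = 0.002354
x_3 = 2.336931 − 0.002354·(2.336931 − 2.400000) / (0.002354 − (-0.188439)) = 2.336931 − (-0.000148)/(0.190794) = 2.337710

2.3377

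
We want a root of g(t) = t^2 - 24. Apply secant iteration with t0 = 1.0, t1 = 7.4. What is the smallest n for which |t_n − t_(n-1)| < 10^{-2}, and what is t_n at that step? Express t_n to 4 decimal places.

g(1.0) = -23.000000, g(7.4) = 30.760000
t2 = 7.400000 − 30.760000·(6.400000)/(53.760000) = 3.738095;  |Δ| = 3.661905
g(3.738095) = -10.026644
t3 = 3.738095 − (-10.026644)·(-3.661905)/(-40.786644) = 4.638307;  |Δ| = 0.900212
g(4.638307) = -2.486108
t4 = 4.638307 − (-2.486108)·(0.900212)/(7.540536) = 4.935106;  |Δ| = 0.296799
g(4.935106) = 0.355272
t5 = 4.935106 − 0.355272·(0.296799)/(2.841380) = 4.897996;  |Δ| = 0.037110
g(4.897996) = -0.009637
t6 = 4.897996 − (-0.009637)·(-0.037110)/(-0.364909) = 4.898976;  |Δ| = 0.000980
|t6 − t5| = 0.000980 < 10^{-2}

n = 6, t_n = 4.8990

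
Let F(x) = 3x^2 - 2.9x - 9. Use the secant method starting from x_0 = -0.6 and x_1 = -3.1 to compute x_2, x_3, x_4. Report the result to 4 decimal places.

F(-0.6) = -6.180000, F(-3.1) = 28.820000
x_2 = -3.100000 − 28.820000·(-3.100000 − (-0.600000)) / (28.820000 − (-6.180000)) = -3.100000 − (-72.050000)/(35.000000) = -1.041429
F(-1.041429) = -2.726137
x_3 = -1.041429 − (-2.726137)·(-1.041429 − (-3.100000)) / (-2.726137 − 28.820000) = -1.041429 − (-5.611947)/(-31.546137) = -1.219325
F(-1.219325) = -1.003696
x_4 = -1.219325 − (-1.003696)·(-1.219325 − (-1.041429)) / (-1.003696 − (-2.726137)) = -1.219325 − (0.178554)/(1.722440) = -1.322989

-1.0414, -1.2193, -1.3230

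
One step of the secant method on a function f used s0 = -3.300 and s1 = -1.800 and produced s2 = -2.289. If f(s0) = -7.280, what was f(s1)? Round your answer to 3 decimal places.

The secant line through (-3.300, -7.280) and (-1.800, f(s1)) crosses zero at s2 = -2.289.
So (-3.300, -7.280), (-1.800, f(s1)), (-2.289, 0) are collinear:
f(s1) = -7.280 · (-1.800 − (-2.289)) / (-3.300 − (-2.289)) = -7.280 · (0.48900)/(-1.01100) = 3.52119

3.521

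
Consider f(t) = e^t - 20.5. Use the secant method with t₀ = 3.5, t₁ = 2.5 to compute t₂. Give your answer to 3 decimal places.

2.897

f(3.5) = 12.61545, f(2.5) = -8.31751
t₂ = 2.50000 − (-8.31751)·(2.50000 − 3.50000) / (-8.31751 − 12.61545) = 2.50000 − (8.31751)/(-20.93296) = 2.89734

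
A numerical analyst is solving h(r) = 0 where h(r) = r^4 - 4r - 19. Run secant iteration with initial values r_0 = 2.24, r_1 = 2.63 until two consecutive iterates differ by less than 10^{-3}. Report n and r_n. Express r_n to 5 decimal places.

n = 5, r_n = 2.30482

h(2.24) = -2.7836902, h(2.63) = 18.3235056
r_2 = 2.6300000 − 18.3235056·(0.3900000)/(21.1071958) = 2.2914346;  |Δ| = 0.3385654
h(2.2914346) = -0.5961785
r_3 = 2.2914346 − (-0.5961785)·(-0.3385654)/(-18.9196841) = 2.3021031;  |Δ| = 0.0106685
h(2.3021031) = -0.1218185
r_4 = 2.3021031 − (-0.1218185)·(0.0106685)/(0.4743600) = 2.3048428;  |Δ| = 0.0027397
h(2.3048428) = 0.0011654
r_5 = 2.3048428 − 0.0011654·(0.0027397)/(0.1229839) = 2.3048169;  |Δ| = 0.0000260
|r_5 − r_4| = 0.0000260 < 10^{-3}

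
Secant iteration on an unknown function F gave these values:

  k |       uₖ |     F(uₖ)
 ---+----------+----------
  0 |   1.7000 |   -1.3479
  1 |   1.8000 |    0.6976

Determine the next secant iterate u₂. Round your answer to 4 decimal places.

u₂ = 1.8000 − 0.6976·(1.8000 − 1.7000) / (0.6976 − (-1.3479))
   = 1.8000 − (0.069760)/(2.045500) = 1.765896

1.7659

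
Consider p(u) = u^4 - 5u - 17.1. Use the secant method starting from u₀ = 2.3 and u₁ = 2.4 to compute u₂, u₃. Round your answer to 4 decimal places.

p(2.3) = -0.615900, p(2.4) = 4.077600
u₂ = 2.400000 − 4.077600·(2.400000 − 2.300000) / (4.077600 − (-0.615900)) = 2.400000 − (0.407760)/(4.693500) = 2.313122
p(2.313122) = -0.037385
u₃ = 2.313122 − (-0.037385)·(2.313122 − 2.400000) / (-0.037385 − 4.077600) = 2.313122 − (0.003248)/(-4.114985) = 2.313912

2.3131, 2.3139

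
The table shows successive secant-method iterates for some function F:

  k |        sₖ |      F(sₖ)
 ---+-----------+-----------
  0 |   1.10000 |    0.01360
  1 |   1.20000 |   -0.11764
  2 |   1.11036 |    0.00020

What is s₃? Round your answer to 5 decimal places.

1.11051

s₃ = 1.11036 − 0.00020·(1.11036 − 1.20000) / (0.00020 − (-0.11764))
   = 1.11036 − (-0.0000179)/(0.1178400) = 1.1105121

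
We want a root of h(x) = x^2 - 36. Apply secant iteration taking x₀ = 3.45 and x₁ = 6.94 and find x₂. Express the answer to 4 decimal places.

5.7693

h(3.45) = -24.097500, h(6.94) = 12.163600
x₂ = 6.940000 − 12.163600·(6.940000 − 3.450000) / (12.163600 − (-24.097500)) = 6.940000 − (42.450964)/(36.261100) = 5.769297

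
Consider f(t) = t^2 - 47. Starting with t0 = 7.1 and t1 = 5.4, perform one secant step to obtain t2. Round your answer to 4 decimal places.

f(7.1) = 3.410000, f(5.4) = -17.840000
t2 = 5.400000 − (-17.840000)·(5.400000 − 7.100000) / (-17.840000 − 3.410000) = 5.400000 − (30.328000)/(-21.250000) = 6.827200

6.8272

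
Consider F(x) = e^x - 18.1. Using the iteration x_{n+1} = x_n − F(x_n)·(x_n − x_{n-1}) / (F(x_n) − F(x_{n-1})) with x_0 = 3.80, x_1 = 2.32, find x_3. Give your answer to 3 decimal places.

F(3.80) = 26.60118, F(2.32) = -7.92433
x_2 = 2.32000 − (-7.92433)·(2.32000 − 3.80000) / (-7.92433 − 26.60118) = 2.32000 − (11.72800)/(-34.52551) = 2.65969
F(2.65969) = -3.80813
x_3 = 2.65969 − (-3.80813)·(2.65969 − 2.32000) / (-3.80813 − (-7.92433)) = 2.65969 − (-1.29359)/(4.11620) = 2.97396

2.974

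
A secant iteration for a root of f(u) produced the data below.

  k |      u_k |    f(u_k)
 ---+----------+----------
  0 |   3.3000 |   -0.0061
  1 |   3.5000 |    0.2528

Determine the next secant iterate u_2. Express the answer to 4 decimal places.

3.3047

u_2 = 3.5000 − 0.2528·(3.5000 − 3.3000) / (0.2528 − (-0.0061))
   = 3.5000 − (0.050560)/(0.258900) = 3.304712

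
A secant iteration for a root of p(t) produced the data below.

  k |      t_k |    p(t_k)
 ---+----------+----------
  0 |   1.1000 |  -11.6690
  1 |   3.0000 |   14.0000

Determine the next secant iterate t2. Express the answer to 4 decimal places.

t2 = 3.0000 − 14.0000·(3.0000 − 1.1000) / (14.0000 − (-11.6690))
   = 3.0000 − (26.600000)/(25.669000) = 1.963731

1.9637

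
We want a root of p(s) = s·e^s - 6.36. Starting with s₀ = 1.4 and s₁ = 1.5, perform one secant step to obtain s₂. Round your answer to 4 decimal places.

p(1.4) = -0.682720, p(1.5) = 0.362534
s₂ = 1.500000 − 0.362534·(1.500000 − 1.400000) / (0.362534 − (-0.682720)) = 1.500000 − (0.036253)/(1.045254) = 1.465316

1.4653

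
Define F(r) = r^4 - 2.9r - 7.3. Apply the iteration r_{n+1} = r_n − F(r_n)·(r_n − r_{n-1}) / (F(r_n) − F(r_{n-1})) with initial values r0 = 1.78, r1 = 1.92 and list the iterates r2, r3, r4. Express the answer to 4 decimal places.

1.8879, 1.8908, 1.8909

F(1.78) = -2.423241, F(1.92) = 0.721545
r2 = 1.920000 − 0.721545·(1.920000 − 1.780000) / (0.721545 − (-2.423241)) = 1.920000 − (0.101016)/(3.144786) = 1.887878
F(1.887878) = -0.072152
r3 = 1.887878 − (-0.072152)·(1.887878 − 1.920000) / (-0.072152 − 0.721545) = 1.887878 − (0.002318)/(-0.793697) = 1.890798
F(1.890798) = -0.001846
r4 = 1.890798 − (-0.001846)·(1.890798 − 1.887878) / (-0.001846 − (-0.072152)) = 1.890798 − (-0.000005)/(0.070306) = 1.890875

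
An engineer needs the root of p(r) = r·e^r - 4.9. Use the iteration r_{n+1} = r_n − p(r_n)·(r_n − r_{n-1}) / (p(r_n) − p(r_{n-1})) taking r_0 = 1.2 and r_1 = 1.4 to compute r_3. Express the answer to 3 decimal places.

1.315

p(1.2) = -0.91586, p(1.4) = 0.77728
r_2 = 1.40000 − 0.77728·(1.40000 − 1.20000) / (0.77728 − (-0.91586)) = 1.40000 − (0.15546)/(1.69314) = 1.30818
p(1.30818) = -0.06043
r_3 = 1.30818 − (-0.06043)·(1.30818 − 1.40000) / (-0.06043 − 0.77728) = 1.30818 − (0.00555)/(-0.83771) = 1.31481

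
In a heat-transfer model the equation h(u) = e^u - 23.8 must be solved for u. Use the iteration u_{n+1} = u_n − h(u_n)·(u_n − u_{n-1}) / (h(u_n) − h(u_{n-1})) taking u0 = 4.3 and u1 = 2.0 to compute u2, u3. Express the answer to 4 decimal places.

h(4.3) = 49.899794, h(2.0) = -16.410944
u2 = 2.000000 − (-16.410944)·(2.000000 − 4.300000) / (-16.410944 − 49.899794) = 2.000000 − (37.745171)/(-66.310738) = 2.569217
h(2.569217) = -10.744408
u3 = 2.569217 − (-10.744408)·(2.569217 − 2.000000) / (-10.744408 − (-16.410944)) = 2.569217 − (-6.115895)/(5.666536) = 3.648517

2.5692, 3.6485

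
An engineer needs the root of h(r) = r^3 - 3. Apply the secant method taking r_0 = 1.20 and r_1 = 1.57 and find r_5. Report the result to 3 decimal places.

h(1.20) = -1.27200, h(1.57) = 0.86989
r_2 = 1.57000 − 0.86989·(1.57000 − 1.20000) / (0.86989 − (-1.27200)) = 1.57000 − (0.32186)/(2.14189) = 1.41973
h(1.41973) = -0.13834
r_3 = 1.41973 − (-0.13834)·(1.41973 − 1.57000) / (-0.13834 − 0.86989) = 1.41973 − (0.02079)/(-1.00823) = 1.44035
h(1.44035) = -0.01184
r_4 = 1.44035 − (-0.01184)·(1.44035 − 1.41973) / (-0.01184 − (-0.13834)) = 1.44035 − (-0.00024)/(0.12650) = 1.44228
h(1.44228) = 0.00019
r_5 = 1.44228 − 0.00019·(1.44228 − 1.44035) / (0.00019 − (-0.01184)) = 1.44228 − (0.00000)/(0.01203) = 1.44225

1.442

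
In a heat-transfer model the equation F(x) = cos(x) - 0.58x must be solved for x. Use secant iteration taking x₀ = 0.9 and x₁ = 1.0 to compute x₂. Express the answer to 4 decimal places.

F(0.9) = 0.099610, F(1.0) = -0.039698
x₂ = 1.000000 − (-0.039698)·(1.000000 − 0.900000) / (-0.039698 − 0.099610) = 1.000000 − (-0.003970)/(-0.139308) = 0.971504

0.9715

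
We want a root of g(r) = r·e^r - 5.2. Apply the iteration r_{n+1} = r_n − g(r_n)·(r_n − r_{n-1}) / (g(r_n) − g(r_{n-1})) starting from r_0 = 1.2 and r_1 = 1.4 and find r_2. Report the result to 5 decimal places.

1.34362

g(1.2) = -1.2158597, g(1.4) = 0.4772800
r_2 = 1.4000000 − 0.4772800·(1.4000000 − 1.2000000) / (0.4772800 − (-1.2158597)) = 1.4000000 − (0.0954560)/(1.6931396) = 1.3436219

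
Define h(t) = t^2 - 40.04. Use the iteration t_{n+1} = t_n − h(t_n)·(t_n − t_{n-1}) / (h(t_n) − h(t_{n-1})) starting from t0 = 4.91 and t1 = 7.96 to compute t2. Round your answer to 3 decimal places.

6.148

h(4.91) = -15.93190, h(7.96) = 23.32160
t2 = 7.96000 − 23.32160·(7.96000 − 4.91000) / (23.32160 − (-15.93190)) = 7.96000 − (71.13088)/(39.25350) = 6.14791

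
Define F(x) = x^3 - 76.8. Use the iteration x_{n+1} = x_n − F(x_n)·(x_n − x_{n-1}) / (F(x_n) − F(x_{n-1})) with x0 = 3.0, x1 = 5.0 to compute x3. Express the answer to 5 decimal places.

F(3.0) = -49.8000000, F(5.0) = 48.2000000
x2 = 5.0000000 − 48.2000000·(5.0000000 − 3.0000000) / (48.2000000 − (-49.8000000)) = 5.0000000 − (96.4000000)/(98.0000000) = 4.0163265
F(4.0163265) = -12.0131235
x3 = 4.0163265 − (-12.0131235)·(4.0163265 − 5.0000000) / (-12.0131235 − 48.2000000) = 4.0163265 − (11.8169909)/(-60.2131235) = 4.2125793

4.21258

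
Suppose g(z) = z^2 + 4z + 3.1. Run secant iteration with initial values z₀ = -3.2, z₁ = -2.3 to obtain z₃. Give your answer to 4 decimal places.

g(-3.2) = 0.540000, g(-2.3) = -0.810000
z₂ = -2.300000 − (-0.810000)·(-2.300000 − (-3.200000)) / (-0.810000 − 0.540000) = -2.300000 − (-0.729000)/(-1.350000) = -2.840000
g(-2.840000) = -0.194400
z₃ = -2.840000 − (-0.194400)·(-2.840000 − (-2.300000)) / (-0.194400 − (-0.810000)) = -2.840000 − (0.104976)/(0.615600) = -3.010526

-3.0105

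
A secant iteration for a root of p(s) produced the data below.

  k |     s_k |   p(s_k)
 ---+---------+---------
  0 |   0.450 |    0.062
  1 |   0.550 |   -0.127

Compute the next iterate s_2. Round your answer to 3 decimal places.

s_2 = 0.550 − (-0.127)·(0.550 − 0.450) / (-0.127 − 0.062)
   = 0.550 − (-0.01270)/(-0.18900) = 0.48280

0.483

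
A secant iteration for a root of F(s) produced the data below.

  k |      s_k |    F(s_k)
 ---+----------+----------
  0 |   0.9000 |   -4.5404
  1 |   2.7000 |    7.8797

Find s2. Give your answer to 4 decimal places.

1.5580

s2 = 2.7000 − 7.8797·(2.7000 − 0.9000) / (7.8797 − (-4.5404))
   = 2.7000 − (14.183460)/(12.420100) = 1.558024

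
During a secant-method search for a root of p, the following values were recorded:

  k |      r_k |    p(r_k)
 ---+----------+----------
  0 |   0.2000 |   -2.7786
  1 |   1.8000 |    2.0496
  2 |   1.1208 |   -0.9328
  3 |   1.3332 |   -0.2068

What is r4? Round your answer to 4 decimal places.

1.3937

r4 = 1.3332 − (-0.2068)·(1.3332 − 1.1208) / (-0.2068 − (-0.9328))
   = 1.3332 − (-0.043924)/(0.726000) = 1.393702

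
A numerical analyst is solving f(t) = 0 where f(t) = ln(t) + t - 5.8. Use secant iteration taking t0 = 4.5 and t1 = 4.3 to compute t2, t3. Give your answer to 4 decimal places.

4.3337, 4.3336

f(4.5) = 0.204077, f(4.3) = -0.041385
t2 = 4.300000 − (-0.041385)·(4.300000 − 4.500000) / (-0.041385 − 0.204077) = 4.300000 − (0.008277)/(-0.245462) = 4.333720
f(4.333720) = 0.000146
t3 = 4.333720 − 0.000146·(4.333720 − 4.300000) / (0.000146 − (-0.041385)) = 4.333720 − (0.000005)/(0.041531) = 4.333601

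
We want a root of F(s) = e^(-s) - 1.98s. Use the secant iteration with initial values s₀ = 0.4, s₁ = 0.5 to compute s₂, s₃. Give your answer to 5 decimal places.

0.35352, 0.35437

F(0.4) = -0.1216800, F(0.5) = -0.3834693
s₂ = 0.5000000 − (-0.3834693)·(0.5000000 − 0.4000000) / (-0.3834693 − (-0.1216800)) = 0.5000000 − (-0.0383469)/(-0.2617894) = 0.3535199
F(0.3535199) = 0.0022426
s₃ = 0.3535199 − 0.0022426·(0.3535199 − 0.5000000) / (0.0022426 − (-0.3834693)) = 0.3535199 − (-0.0003285)/(0.3857119) = 0.3543716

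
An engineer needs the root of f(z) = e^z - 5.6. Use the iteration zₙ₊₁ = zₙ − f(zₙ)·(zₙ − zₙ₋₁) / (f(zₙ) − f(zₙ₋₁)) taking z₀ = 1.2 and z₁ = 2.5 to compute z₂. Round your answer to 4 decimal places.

f(1.2) = -2.279883, f(2.5) = 6.582494
z₂ = 2.500000 − 6.582494·(2.500000 − 1.200000) / (6.582494 − (-2.279883)) = 2.500000 − (8.557242)/(8.862377) = 1.534430

1.5344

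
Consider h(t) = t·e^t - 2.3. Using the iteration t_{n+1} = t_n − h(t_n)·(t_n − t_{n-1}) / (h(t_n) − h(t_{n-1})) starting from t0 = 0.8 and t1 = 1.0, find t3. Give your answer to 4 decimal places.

h(0.8) = -0.519567, h(1.0) = 0.418282
t2 = 1.000000 − 0.418282·(1.000000 − 0.800000) / (0.418282 − (-0.519567)) = 1.000000 − (0.083656)/(0.937849) = 0.910800
h(0.910800) = -0.035469
t3 = 0.910800 − (-0.035469)·(0.910800 − 1.000000) / (-0.035469 − 0.418282) = 0.910800 − (0.003164)/(-0.453751) = 0.917772

0.9178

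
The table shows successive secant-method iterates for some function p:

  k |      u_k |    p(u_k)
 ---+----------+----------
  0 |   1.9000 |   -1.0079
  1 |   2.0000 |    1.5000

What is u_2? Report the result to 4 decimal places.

u_2 = 2.0000 − 1.5000·(2.0000 − 1.9000) / (1.5000 − (-1.0079))
   = 2.0000 − (0.150000)/(2.507900) = 1.940189

1.9402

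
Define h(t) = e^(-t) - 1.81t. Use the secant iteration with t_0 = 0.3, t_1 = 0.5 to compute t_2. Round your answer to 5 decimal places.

0.37972

h(0.3) = 0.1978182, h(0.5) = -0.2984693
t_2 = 0.5000000 − (-0.2984693)·(0.5000000 − 0.3000000) / (-0.2984693 − 0.1978182) = 0.5000000 − (-0.0596939)/(-0.4962876) = 0.3797192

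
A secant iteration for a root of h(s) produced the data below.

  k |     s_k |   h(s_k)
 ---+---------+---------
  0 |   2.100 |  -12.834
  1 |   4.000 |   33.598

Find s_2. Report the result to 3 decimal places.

2.625

s_2 = 4.000 − 33.598·(4.000 − 2.100) / (33.598 − (-12.834))
   = 4.000 − (63.83620)/(46.43200) = 2.62517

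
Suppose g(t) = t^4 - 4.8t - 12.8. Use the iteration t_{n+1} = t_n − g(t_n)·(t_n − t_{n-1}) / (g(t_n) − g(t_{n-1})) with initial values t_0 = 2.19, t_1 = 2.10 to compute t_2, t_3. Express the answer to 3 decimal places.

2.199, 2.198

g(2.19) = -0.30942, g(2.10) = -3.43190
t_2 = 2.10000 − (-3.43190)·(2.10000 − 2.19000) / (-3.43190 − (-0.30942)) = 2.10000 − (0.30887)/(-3.12248) = 2.19892
g(2.19892) = 0.02477
t_3 = 2.19892 − 0.02477·(2.19892 − 2.10000) / (0.02477 − (-3.43190)) = 2.19892 − (0.00245)/(3.45667) = 2.19821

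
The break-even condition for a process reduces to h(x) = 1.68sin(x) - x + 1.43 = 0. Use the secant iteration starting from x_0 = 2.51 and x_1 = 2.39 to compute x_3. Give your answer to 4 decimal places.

2.4723

h(2.51) = -0.088076, h(2.39) = 0.187109
x_2 = 2.390000 − 0.187109·(2.390000 − 2.510000) / (0.187109 − (-0.088076)) = 2.390000 − (-0.022453)/(0.275185) = 2.471593
h(2.471593) = 0.001664
x_3 = 2.471593 − 0.001664·(2.471593 − 2.390000) / (0.001664 − 0.187109) = 2.471593 − (0.000136)/(-0.185446) = 2.472325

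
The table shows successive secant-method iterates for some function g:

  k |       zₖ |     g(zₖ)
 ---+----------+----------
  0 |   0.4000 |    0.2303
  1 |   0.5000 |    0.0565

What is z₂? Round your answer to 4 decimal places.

z₂ = 0.5000 − 0.0565·(0.5000 − 0.4000) / (0.0565 − 0.2303)
   = 0.5000 − (0.005650)/(-0.173800) = 0.532509

0.5325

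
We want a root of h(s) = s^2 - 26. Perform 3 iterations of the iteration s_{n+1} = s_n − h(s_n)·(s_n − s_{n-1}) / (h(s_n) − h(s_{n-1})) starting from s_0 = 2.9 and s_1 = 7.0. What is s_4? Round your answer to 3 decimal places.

5.102

h(2.9) = -17.59000, h(7.0) = 23.00000
s_2 = 7.00000 − 23.00000·(7.00000 − 2.90000) / (23.00000 − (-17.59000)) = 7.00000 − (94.30000)/(40.59000) = 4.67677
h(4.67677) = -4.12784
s_3 = 4.67677 − (-4.12784)·(4.67677 − 7.00000) / (-4.12784 − 23.00000) = 4.67677 − (9.58994)/(-27.12784) = 5.03028
h(5.03028) = -0.69632
s_4 = 5.03028 − (-0.69632)·(5.03028 − 4.67677) / (-0.69632 − (-4.12784)) = 5.03028 − (-0.24615)/(3.43153) = 5.10201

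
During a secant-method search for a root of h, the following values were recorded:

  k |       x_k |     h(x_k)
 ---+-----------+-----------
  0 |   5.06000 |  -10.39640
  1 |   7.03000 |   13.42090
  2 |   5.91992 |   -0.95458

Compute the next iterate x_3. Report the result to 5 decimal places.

x_3 = 5.91992 − (-0.95458)·(5.91992 − 7.03000) / (-0.95458 − 13.42090)
   = 5.91992 − (1.0596602)/(-14.3754800) = 5.9936330

5.99363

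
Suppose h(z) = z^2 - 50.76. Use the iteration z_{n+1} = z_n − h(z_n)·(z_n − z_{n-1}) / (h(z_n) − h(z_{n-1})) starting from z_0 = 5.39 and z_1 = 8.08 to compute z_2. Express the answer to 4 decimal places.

h(5.39) = -21.707900, h(8.08) = 14.526400
z_2 = 8.080000 − 14.526400·(8.080000 − 5.390000) / (14.526400 − (-21.707900)) = 8.080000 − (39.076016)/(36.234300) = 7.001574

7.0016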